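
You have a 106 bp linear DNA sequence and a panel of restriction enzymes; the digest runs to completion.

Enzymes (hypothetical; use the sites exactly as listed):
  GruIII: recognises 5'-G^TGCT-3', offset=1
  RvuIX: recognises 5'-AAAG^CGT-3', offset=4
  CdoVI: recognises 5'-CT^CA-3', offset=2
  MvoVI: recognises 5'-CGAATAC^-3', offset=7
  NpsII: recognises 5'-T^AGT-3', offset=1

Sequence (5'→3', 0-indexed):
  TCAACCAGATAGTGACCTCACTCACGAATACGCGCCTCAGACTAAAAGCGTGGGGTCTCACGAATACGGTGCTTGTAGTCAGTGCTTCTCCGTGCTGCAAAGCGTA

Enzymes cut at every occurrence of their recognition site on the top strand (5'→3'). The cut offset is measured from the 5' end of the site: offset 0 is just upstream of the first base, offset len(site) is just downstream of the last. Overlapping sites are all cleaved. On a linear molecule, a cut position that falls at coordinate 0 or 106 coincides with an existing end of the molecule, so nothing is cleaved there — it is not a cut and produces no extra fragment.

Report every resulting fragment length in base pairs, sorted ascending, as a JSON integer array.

Per-enzyme occurrences:
  GruIII (GTGCT, off=1): starts [68, 81, 91] → cuts [69, 82, 92]
  RvuIX (AAAGCGT, off=4): starts [44, 98] → cuts [48, 102]
  CdoVI (CTCA, off=2): starts [16, 20, 35, 56] → cuts [18, 22, 37, 58]
  MvoVI (CGAATAC, off=7): starts [24, 60] → cuts [31, 67]
  NpsII (TAGT, off=1): starts [9, 75] → cuts [10, 76]

Pooled cuts: [10, 18, 22, 31, 37, 48, 58, 67, 69, 76, 82, 92, 102]

Fragments:
  [0,10): 10 bp
  [10,18): 8 bp
  [18,22): 4 bp
  [22,31): 9 bp
  [31,37): 6 bp
  [37,48): 11 bp
  [48,58): 10 bp
  [58,67): 9 bp
  [67,69): 2 bp
  [69,76): 7 bp
  [76,82): 6 bp
  [82,92): 10 bp
  [92,102): 10 bp
  [102,106): 4 bp

[2,4,4,6,6,7,8,9,9,10,10,10,10,11]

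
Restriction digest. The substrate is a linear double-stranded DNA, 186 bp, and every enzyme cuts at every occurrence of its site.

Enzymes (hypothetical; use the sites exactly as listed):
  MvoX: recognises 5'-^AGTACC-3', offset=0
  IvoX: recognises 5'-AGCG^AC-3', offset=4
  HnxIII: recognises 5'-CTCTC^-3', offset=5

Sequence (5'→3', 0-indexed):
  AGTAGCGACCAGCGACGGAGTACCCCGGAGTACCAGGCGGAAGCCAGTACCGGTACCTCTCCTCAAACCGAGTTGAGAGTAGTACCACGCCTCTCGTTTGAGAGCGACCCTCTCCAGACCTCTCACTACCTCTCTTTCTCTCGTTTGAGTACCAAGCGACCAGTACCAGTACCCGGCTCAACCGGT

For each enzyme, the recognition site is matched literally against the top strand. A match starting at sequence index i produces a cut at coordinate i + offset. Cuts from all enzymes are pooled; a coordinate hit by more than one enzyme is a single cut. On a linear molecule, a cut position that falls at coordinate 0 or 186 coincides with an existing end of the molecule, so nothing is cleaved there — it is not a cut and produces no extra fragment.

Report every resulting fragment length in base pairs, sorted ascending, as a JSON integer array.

Scan for sites:
  MvoX AGTACC/0: at [18, 28, 45, 80, 147, 161, 167] ⇒ [18, 28, 45, 80, 147, 161, 167]
  IvoX AGCGAC/4: at [3, 10, 102, 154] ⇒ [7, 14, 106, 158]
  HnxIII CTCTC/5: at [56, 90, 109, 119, 129, 137] ⇒ [61, 95, 114, 124, 134, 142]

Pooled cuts: [7, 14, 18, 28, 45, 61, 80, 95, 106, 114, 124, 134, 142, 147, 158, 161, 167]

Fragment lengths:
  [0,7): 7 bp
  [7,14): 7 bp
  [14,18): 4 bp
  [18,28): 10 bp
  [28,45): 17 bp
  [45,61): 16 bp
  [61,80): 19 bp
  [80,95): 15 bp
  [95,106): 11 bp
  [106,114): 8 bp
  [114,124): 10 bp
  [124,134): 10 bp
  [134,142): 8 bp
  [142,147): 5 bp
  [147,158): 11 bp
  [158,161): 3 bp
  [161,167): 6 bp
  [167,186): 19 bp

[3,4,5,6,7,7,8,8,10,10,10,11,11,15,16,17,19,19]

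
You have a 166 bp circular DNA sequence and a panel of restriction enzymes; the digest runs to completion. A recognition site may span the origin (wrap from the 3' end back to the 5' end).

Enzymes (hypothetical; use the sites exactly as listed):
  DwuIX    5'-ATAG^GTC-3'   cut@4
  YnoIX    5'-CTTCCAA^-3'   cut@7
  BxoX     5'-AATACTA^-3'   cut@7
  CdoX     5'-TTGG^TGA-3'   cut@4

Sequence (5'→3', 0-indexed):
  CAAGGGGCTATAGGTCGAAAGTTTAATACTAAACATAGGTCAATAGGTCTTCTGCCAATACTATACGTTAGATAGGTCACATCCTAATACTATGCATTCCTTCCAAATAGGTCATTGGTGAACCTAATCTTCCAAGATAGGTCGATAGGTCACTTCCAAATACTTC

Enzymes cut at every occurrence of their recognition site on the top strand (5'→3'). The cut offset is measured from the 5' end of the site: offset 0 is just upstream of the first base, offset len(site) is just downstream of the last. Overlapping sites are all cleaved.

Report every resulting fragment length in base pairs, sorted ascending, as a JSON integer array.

Scan for sites:
  DwuIX ATAGGTC/4: at [9, 34, 42, 71, 106, 136, 144] ⇒ [13, 38, 46, 75, 110, 140, 148]
  YnoIX CTTCCAA/7: at [99, 128, 152, 162] ⇒ [3, 106, 135, 159]
  BxoX AATACTA/7: at [24, 56, 85] ⇒ [31, 63, 92]
  CdoX TTGGTGA/4: at [114] ⇒ [118]

Pooled cuts: [3, 13, 31, 38, 46, 63, 75, 92, 106, 110, 118, 135, 140, 148, 159]

Fragments:
  3→13: 10 bp
  13→31: 18 bp
  31→38: 7 bp
  38→46: 8 bp
  46→63: 17 bp
  63→75: 12 bp
  75→92: 17 bp
  92→106: 14 bp
  106→110: 4 bp
  110→118: 8 bp
  118→135: 17 bp
  135→140: 5 bp
  140→148: 8 bp
  148→159: 11 bp
  159→3 (wrap): 166-159+3 = 10 bp

[4,5,7,8,8,8,10,10,11,12,14,17,17,17,18]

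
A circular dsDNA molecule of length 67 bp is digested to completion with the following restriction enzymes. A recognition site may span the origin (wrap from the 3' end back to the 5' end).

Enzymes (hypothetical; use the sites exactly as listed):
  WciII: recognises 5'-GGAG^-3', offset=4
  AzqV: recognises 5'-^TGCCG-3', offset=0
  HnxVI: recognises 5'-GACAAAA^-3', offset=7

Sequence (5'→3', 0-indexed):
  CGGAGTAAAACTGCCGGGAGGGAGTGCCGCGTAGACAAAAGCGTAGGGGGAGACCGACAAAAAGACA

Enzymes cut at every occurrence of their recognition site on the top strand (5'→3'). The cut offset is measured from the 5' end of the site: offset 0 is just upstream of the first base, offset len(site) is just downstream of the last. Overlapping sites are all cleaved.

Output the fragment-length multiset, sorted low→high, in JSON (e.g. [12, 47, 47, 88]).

Site scan:
  WciII (GGAG, off=4): starts [1, 16, 20, 48] → cuts [5, 20, 24, 52]
  AzqV (TGCCG, off=0): starts [11, 24] → cuts [11, 24]
  HnxVI (GACAAAA, off=7): starts [33, 55] → cuts [40, 62]

All cut coordinates (distinct, sorted): [5, 11, 20, 24, 40, 52, 62]

Fragment lengths:
  5→11: 6 bp
  11→20: 9 bp
  20→24: 4 bp
  24→40: 16 bp
  40→52: 12 bp
  52→62: 10 bp
  62→5 (wrap): 67-62+5 = 10 bp

[4,6,9,10,10,12,16]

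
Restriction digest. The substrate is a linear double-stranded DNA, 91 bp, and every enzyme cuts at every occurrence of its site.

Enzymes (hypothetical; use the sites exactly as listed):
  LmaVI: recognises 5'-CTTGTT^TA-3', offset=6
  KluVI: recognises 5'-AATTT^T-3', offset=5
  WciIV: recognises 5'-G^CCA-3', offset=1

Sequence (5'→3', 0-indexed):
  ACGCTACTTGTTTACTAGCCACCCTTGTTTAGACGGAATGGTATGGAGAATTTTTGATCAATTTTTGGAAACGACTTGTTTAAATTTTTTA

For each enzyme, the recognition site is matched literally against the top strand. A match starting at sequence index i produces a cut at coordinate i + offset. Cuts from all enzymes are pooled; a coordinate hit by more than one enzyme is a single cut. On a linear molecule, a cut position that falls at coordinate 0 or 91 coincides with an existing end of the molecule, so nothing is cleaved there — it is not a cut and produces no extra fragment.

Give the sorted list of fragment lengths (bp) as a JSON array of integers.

Site scan:
  LmaVI (CTTGTTTA, off=6): starts [6, 23, 74] → cuts [12, 29, 80]
  KluVI (AATTTT, off=5): starts [48, 59, 82] → cuts [53, 64, 87]
  WciIV (GCCA, off=1): starts [17] → cuts [18]

All cut coordinates (distinct, sorted): [12, 18, 29, 53, 64, 80, 87]

Fragment lengths:
  [0,12): 12 bp
  [12,18): 6 bp
  [18,29): 11 bp
  [29,53): 24 bp
  [53,64): 11 bp
  [64,80): 16 bp
  [80,87): 7 bp
  [87,91): 4 bp

[4,6,7,11,11,12,16,24]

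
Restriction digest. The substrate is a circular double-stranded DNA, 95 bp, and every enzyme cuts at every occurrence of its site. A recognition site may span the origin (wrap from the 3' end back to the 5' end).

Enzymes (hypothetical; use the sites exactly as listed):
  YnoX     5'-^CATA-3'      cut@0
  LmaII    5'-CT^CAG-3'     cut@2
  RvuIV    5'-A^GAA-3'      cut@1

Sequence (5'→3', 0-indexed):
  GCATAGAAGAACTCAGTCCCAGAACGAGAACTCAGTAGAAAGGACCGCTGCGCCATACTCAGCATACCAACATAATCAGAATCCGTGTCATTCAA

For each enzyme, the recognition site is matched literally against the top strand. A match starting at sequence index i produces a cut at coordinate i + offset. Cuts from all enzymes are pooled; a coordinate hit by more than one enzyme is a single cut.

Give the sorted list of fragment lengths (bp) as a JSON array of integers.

[3,3,4,5,5,5,6,6,8,8,8,16,18]

Scan for sites:
  YnoX (CATA, off=0): starts [1, 53, 62, 70] → cuts [1, 53, 62, 70]
  LmaII (CTCAG, off=2): starts [11, 30, 57] → cuts [13, 32, 59]
  RvuIV (AGAA, off=1): starts [4, 7, 20, 26, 36, 77] → cuts [5, 8, 21, 27, 37, 78]

Pooled cuts: [1, 5, 8, 13, 21, 27, 32, 37, 53, 59, 62, 70, 78]

Fragments:
  1→5: 4 bp
  5→8: 3 bp
  8→13: 5 bp
  13→21: 8 bp
  21→27: 6 bp
  27→32: 5 bp
  32→37: 5 bp
  37→53: 16 bp
  53→59: 6 bp
  59→62: 3 bp
  62→70: 8 bp
  70→78: 8 bp
  78→1 (wrap): 95-78+1 = 18 bp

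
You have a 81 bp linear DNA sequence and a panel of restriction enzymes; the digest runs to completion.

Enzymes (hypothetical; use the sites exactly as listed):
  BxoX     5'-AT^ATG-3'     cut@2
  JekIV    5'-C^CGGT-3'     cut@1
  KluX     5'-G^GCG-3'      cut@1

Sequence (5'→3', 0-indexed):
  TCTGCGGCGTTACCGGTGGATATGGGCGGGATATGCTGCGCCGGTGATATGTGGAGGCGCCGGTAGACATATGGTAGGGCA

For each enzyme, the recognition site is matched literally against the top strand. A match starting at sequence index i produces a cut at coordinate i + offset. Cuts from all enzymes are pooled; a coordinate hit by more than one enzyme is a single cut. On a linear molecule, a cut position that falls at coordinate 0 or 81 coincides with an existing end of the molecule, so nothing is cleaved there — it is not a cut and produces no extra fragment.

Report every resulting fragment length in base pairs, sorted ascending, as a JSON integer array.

Scan for sites:
  BxoX ATATG/2: at [19, 30, 46, 68] ⇒ [21, 32, 48, 70]
  JekIV CCGGT/1: at [12, 40, 59] ⇒ [13, 41, 60]
  KluX GGCG/1: at [5, 24, 55] ⇒ [6, 25, 56]

All cut coordinates (distinct, sorted): [6, 13, 21, 25, 32, 41, 48, 56, 60, 70]

Fragments:
  [0,6): 6 bp
  [6,13): 7 bp
  [13,21): 8 bp
  [21,25): 4 bp
  [25,32): 7 bp
  [32,41): 9 bp
  [41,48): 7 bp
  [48,56): 8 bp
  [56,60): 4 bp
  [60,70): 10 bp
  [70,81): 11 bp

[4,4,6,7,7,7,8,8,9,10,11]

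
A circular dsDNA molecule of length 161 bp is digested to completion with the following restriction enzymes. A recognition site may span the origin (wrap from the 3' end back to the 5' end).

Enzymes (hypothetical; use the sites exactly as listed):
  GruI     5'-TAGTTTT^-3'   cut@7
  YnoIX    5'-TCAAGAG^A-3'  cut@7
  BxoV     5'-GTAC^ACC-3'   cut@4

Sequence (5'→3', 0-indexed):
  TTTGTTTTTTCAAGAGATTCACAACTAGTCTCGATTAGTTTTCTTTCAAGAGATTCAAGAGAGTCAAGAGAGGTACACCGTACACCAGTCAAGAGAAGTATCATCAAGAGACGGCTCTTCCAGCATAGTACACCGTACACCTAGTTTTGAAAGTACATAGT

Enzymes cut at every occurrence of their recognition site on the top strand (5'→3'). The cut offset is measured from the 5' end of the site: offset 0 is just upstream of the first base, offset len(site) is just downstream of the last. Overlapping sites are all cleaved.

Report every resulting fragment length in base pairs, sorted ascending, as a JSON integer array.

[6,7,7,9,9,10,10,12,13,15,16,21,26]

Site scan:
  GruI TAGTTTT/7: at [35, 141, 157] ⇒ [3, 42, 148]
  YnoIX TCAAGAGA/7: at [9, 45, 54, 63, 88, 103] ⇒ [16, 52, 61, 70, 95, 110]
  BxoV GTACACC/4: at [72, 79, 127, 134] ⇒ [76, 83, 131, 138]

Pooled cuts: [3, 16, 42, 52, 61, 70, 76, 83, 95, 110, 131, 138, 148]

Fragments:
  3→16: 13 bp
  16→42: 26 bp
  42→52: 10 bp
  52→61: 9 bp
  61→70: 9 bp
  70→76: 6 bp
  76→83: 7 bp
  83→95: 12 bp
  95→110: 15 bp
  110→131: 21 bp
  131→138: 7 bp
  138→148: 10 bp
  148→3 (wrap): 161-148+3 = 16 bp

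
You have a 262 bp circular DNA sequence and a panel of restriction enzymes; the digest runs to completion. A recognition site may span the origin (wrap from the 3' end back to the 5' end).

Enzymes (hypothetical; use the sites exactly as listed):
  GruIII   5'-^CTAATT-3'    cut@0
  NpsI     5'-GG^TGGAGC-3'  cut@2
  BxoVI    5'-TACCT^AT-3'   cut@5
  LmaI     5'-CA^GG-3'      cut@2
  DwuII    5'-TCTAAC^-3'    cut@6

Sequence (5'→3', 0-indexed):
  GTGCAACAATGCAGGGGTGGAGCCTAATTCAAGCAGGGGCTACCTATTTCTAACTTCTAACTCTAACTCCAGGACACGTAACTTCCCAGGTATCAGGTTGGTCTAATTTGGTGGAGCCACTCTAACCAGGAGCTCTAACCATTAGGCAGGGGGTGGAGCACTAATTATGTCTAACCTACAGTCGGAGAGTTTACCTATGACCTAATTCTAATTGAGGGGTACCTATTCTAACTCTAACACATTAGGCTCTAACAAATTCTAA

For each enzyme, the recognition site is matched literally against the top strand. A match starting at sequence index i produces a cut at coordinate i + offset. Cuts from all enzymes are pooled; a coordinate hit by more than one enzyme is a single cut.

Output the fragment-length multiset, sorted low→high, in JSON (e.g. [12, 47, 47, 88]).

Scan for sites:
  GruIII (CTAATT, off=0): starts [23, 102, 160, 201, 207] → cuts [23, 102, 160, 201, 207]
  NpsI (GGTGGAGC, off=2): starts [15, 109, 151] → cuts [17, 111, 153]
  BxoVI (TACCTAT, off=5): starts [40, 191, 219] → cuts [45, 196, 224]
  LmaI (CAGG, off=2): starts [11, 33, 69, 86, 93, 126, 146] → cuts [13, 35, 71, 88, 95, 128, 148]
  DwuII (TCTAAC, off=6): starts [48, 55, 61, 120, 133, 169, 226, 232, 247] → cuts [54, 61, 67, 126, 139, 175, 232, 238, 253]

All cut coordinates (distinct, sorted): [13, 17, 23, 35, 45, 54, 61, 67, 71, 88, 95, 102, 111, 126, 128, 139, 148, 153, 160, 175, 196, 201, 207, 224, 232, 238, 253]

Fragment lengths:
  13→17: 4 bp
  17→23: 6 bp
  23→35: 12 bp
  35→45: 10 bp
  45→54: 9 bp
  54→61: 7 bp
  61→67: 6 bp
  67→71: 4 bp
  71→88: 17 bp
  88→95: 7 bp
  95→102: 7 bp
  102→111: 9 bp
  111→126: 15 bp
  126→128: 2 bp
  128→139: 11 bp
  139→148: 9 bp
  148→153: 5 bp
  153→160: 7 bp
  160→175: 15 bp
  175→196: 21 bp
  196→201: 5 bp
  201→207: 6 bp
  207→224: 17 bp
  224→232: 8 bp
  232→238: 6 bp
  238→253: 15 bp
  253→13 (wrap): 262-253+13 = 22 bp

[2,4,4,5,5,6,6,6,6,7,7,7,7,8,9,9,9,10,11,12,15,15,15,17,17,21,22]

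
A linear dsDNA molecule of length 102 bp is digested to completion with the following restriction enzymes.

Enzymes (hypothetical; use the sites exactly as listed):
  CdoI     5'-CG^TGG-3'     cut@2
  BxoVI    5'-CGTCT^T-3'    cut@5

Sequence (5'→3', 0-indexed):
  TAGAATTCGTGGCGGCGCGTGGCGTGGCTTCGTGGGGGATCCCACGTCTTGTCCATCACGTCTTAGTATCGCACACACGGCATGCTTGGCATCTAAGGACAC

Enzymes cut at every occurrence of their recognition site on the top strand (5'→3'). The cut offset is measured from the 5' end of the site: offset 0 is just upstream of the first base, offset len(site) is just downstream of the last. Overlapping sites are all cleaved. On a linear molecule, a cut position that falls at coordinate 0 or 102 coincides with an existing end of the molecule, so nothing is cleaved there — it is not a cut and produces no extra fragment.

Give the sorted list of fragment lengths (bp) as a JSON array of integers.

Site scan:
  CdoI CGTGG/2: at [7, 17, 22, 30] ⇒ [9, 19, 24, 32]
  BxoVI CGTCTT/5: at [44, 58] ⇒ [49, 63]

All cut coordinates (distinct, sorted): [9, 19, 24, 32, 49, 63]

Fragments:
  [0,9): 9 bp
  [9,19): 10 bp
  [19,24): 5 bp
  [24,32): 8 bp
  [32,49): 17 bp
  [49,63): 14 bp
  [63,102): 39 bp

[5,8,9,10,14,17,39]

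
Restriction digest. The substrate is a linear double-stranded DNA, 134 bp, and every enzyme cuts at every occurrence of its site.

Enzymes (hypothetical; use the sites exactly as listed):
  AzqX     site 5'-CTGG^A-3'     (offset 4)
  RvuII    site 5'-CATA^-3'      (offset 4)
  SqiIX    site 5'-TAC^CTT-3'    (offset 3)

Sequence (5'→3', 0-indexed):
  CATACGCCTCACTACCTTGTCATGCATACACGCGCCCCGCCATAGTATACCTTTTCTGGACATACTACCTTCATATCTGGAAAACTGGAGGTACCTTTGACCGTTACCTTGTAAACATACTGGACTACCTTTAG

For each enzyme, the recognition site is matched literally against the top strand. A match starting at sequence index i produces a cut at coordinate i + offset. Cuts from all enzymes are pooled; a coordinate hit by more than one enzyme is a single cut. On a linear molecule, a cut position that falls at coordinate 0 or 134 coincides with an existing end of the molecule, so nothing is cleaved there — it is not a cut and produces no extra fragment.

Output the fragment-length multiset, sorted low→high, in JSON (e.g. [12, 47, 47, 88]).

[4,4,4,5,5,5,6,6,6,7,8,9,11,12,13,13,16]

Site scan:
  AzqX (CTGGA, off=4): starts [55, 76, 84, 119] → cuts [59, 80, 88, 123]
  RvuII (CATA, off=4): starts [0, 24, 40, 60, 71, 115] → cuts [4, 28, 44, 64, 75, 119]
  SqiIX (TACCTT, off=3): starts [12, 47, 65, 91, 104, 125] → cuts [15, 50, 68, 94, 107, 128]

All cut coordinates (distinct, sorted): [4, 15, 28, 44, 50, 59, 64, 68, 75, 80, 88, 94, 107, 119, 123, 128]

Fragment lengths:
  [0,4): 4 bp
  [4,15): 11 bp
  [15,28): 13 bp
  [28,44): 16 bp
  [44,50): 6 bp
  [50,59): 9 bp
  [59,64): 5 bp
  [64,68): 4 bp
  [68,75): 7 bp
  [75,80): 5 bp
  [80,88): 8 bp
  [88,94): 6 bp
  [94,107): 13 bp
  [107,119): 12 bp
  [119,123): 4 bp
  [123,128): 5 bp
  [128,134): 6 bp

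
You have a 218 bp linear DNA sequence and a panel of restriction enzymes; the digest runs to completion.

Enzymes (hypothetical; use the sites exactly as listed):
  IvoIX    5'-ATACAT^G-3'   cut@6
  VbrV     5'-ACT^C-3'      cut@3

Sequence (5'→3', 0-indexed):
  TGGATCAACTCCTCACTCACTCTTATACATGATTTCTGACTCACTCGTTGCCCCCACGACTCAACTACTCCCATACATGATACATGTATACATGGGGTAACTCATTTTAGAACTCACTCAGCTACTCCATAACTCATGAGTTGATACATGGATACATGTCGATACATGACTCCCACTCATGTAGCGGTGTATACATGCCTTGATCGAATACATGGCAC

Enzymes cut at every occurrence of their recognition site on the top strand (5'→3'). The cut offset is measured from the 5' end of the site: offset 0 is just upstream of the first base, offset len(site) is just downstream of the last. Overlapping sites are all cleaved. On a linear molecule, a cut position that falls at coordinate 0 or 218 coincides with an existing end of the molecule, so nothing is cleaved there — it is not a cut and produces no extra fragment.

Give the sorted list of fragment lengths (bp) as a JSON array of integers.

Scan for sites:
  IvoIX (ATACATG, off=6): starts [24, 72, 79, 87, 143, 151, 161, 190, 207] → cuts [30, 78, 85, 93, 149, 157, 167, 196, 213]
  VbrV (ACTC, off=3): starts [7, 14, 18, 38, 42, 58, 66, 99, 111, 115, 123, 131, 168, 174] → cuts [10, 17, 21, 41, 45, 61, 69, 102, 114, 118, 126, 134, 171, 177]

All cut coordinates (distinct, sorted): [10, 17, 21, 30, 41, 45, 61, 69, 78, 85, 93, 102, 114, 118, 126, 134, 149, 157, 167, 171, 177, 196, 213]

Fragments:
  [0,10): 10 bp
  [10,17): 7 bp
  [17,21): 4 bp
  [21,30): 9 bp
  [30,41): 11 bp
  [41,45): 4 bp
  [45,61): 16 bp
  [61,69): 8 bp
  [69,78): 9 bp
  [78,85): 7 bp
  [85,93): 8 bp
  [93,102): 9 bp
  [102,114): 12 bp
  [114,118): 4 bp
  [118,126): 8 bp
  [126,134): 8 bp
  [134,149): 15 bp
  [149,157): 8 bp
  [157,167): 10 bp
  [167,171): 4 bp
  [171,177): 6 bp
  [177,196): 19 bp
  [196,213): 17 bp
  [213,218): 5 bp

[4,4,4,4,5,6,7,7,8,8,8,8,8,9,9,9,10,10,11,12,15,16,17,19]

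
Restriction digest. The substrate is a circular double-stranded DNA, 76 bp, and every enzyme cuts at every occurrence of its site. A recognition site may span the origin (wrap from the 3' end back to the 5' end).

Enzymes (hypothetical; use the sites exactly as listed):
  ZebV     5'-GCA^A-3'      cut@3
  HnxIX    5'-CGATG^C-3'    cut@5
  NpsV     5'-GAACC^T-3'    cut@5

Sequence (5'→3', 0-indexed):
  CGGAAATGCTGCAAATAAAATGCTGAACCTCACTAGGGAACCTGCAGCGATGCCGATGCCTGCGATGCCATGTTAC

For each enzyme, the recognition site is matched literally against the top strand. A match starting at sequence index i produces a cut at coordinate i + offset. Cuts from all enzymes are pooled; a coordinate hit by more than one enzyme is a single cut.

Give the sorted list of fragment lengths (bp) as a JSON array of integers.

[6,9,10,13,16,22]

Per-enzyme occurrences:
  ZebV GCAA/3: at [10] ⇒ [13]
  HnxIX CGATGC/5: at [47, 53, 62] ⇒ [52, 58, 67]
  NpsV GAACCT/5: at [24, 37] ⇒ [29, 42]

All cut coordinates (distinct, sorted): [13, 29, 42, 52, 58, 67]

Fragments:
  13→29: 16 bp
  29→42: 13 bp
  42→52: 10 bp
  52→58: 6 bp
  58→67: 9 bp
  67→13 (wrap): 76-67+13 = 22 bp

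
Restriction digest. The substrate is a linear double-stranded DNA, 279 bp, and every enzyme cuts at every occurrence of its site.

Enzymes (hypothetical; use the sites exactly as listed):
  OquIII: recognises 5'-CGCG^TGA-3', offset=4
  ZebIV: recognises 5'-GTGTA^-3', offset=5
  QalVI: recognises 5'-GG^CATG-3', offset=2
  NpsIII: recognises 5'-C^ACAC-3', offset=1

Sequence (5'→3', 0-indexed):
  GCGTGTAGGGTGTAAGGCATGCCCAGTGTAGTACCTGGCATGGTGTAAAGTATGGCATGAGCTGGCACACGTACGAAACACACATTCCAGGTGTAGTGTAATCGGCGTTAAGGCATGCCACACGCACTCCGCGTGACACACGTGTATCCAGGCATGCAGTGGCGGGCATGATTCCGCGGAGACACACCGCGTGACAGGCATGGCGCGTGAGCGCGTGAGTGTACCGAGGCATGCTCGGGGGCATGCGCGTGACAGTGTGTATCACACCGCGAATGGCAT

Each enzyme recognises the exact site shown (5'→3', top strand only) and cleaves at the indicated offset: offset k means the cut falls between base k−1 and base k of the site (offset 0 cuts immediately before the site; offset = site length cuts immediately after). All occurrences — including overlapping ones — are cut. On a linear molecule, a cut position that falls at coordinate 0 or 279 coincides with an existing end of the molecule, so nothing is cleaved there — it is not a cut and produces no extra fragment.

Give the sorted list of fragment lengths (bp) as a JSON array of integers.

Per-enzyme occurrences:
  OquIII CGCGTGA/4: at [129, 187, 203, 211, 245] ⇒ [133, 191, 207, 215, 249]
  ZebIV GTGTA/5: at [2, 9, 25, 42, 90, 95, 141, 218, 256] ⇒ [7, 14, 30, 47, 95, 100, 146, 223, 261]
  QalVI GGCATG/2: at [15, 36, 53, 111, 150, 164, 196, 227, 239] ⇒ [17, 38, 55, 113, 152, 166, 198, 229, 241]
  NpsIII CACAC/1: at [65, 78, 118, 136, 182, 262] ⇒ [66, 79, 119, 137, 183, 263]

Pooled cuts: [7, 14, 17, 30, 38, 47, 55, 66, 79, 95, 100, 113, 119, 133, 137, 146, 152, 166, 183, 191, 198, 207, 215, 223, 229, 241, 249, 261, 263]

Fragments:
  [0,7): 7 bp
  [7,14): 7 bp
  [14,17): 3 bp
  [17,30): 13 bp
  [30,38): 8 bp
  [38,47): 9 bp
  [47,55): 8 bp
  [55,66): 11 bp
  [66,79): 13 bp
  [79,95): 16 bp
  [95,100): 5 bp
  [100,113): 13 bp
  [113,119): 6 bp
  [119,133): 14 bp
  [133,137): 4 bp
  [137,146): 9 bp
  [146,152): 6 bp
  [152,166): 14 bp
  [166,183): 17 bp
  [183,191): 8 bp
  [191,198): 7 bp
  [198,207): 9 bp
  [207,215): 8 bp
  [215,223): 8 bp
  [223,229): 6 bp
  [229,241): 12 bp
  [241,249): 8 bp
  [249,261): 12 bp
  [261,263): 2 bp
  [263,279): 16 bp

[2,3,4,5,6,6,6,7,7,7,8,8,8,8,8,8,9,9,9,11,12,12,13,13,13,14,14,16,16,17]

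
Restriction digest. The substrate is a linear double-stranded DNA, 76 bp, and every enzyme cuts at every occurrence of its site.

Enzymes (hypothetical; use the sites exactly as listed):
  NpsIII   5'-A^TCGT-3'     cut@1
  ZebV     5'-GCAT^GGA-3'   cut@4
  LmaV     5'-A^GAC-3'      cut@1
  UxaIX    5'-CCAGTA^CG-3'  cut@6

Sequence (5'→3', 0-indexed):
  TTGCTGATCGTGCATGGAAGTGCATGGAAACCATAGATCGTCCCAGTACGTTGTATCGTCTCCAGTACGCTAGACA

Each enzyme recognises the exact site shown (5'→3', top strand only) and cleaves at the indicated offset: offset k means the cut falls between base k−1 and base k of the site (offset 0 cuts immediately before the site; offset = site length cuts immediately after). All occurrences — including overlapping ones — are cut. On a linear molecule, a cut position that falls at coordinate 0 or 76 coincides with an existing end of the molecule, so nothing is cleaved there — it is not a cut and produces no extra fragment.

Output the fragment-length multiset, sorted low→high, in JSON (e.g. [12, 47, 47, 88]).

Scan for sites:
  NpsIII (ATCGT, off=1): starts [6, 36, 54] → cuts [7, 37, 55]
  ZebV (GCATGGA, off=4): starts [11, 21] → cuts [15, 25]
  LmaV (AGAC, off=1): starts [71] → cuts [72]
  UxaIX (CCAGTACG, off=6): starts [42, 61] → cuts [48, 67]

Pooled cuts: [7, 15, 25, 37, 48, 55, 67, 72]

Fragment lengths:
  [0,7): 7 bp
  [7,15): 8 bp
  [15,25): 10 bp
  [25,37): 12 bp
  [37,48): 11 bp
  [48,55): 7 bp
  [55,67): 12 bp
  [67,72): 5 bp
  [72,76): 4 bp

[4,5,7,7,8,10,11,12,12]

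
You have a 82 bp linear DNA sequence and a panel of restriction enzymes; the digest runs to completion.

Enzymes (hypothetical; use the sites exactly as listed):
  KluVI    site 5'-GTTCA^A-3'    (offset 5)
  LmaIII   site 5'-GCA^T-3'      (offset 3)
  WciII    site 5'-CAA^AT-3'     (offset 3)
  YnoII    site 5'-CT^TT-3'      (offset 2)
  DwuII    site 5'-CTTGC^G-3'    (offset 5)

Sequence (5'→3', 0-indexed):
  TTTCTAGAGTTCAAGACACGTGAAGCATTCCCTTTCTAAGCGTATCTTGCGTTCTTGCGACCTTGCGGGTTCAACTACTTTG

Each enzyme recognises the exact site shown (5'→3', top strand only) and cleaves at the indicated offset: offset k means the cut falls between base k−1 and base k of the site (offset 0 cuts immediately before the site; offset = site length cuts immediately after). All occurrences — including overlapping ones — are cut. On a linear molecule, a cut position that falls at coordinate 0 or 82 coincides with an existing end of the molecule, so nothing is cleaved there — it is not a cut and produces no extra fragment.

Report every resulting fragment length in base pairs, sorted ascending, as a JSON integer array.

[3,6,6,7,8,8,13,14,17]

Per-enzyme occurrences:
  KluVI (GTTCAA, off=5): starts [8, 68] → cuts [13, 73]
  LmaIII (GCAT, off=3): starts [24] → cuts [27]
  WciII (CAAAT, off=3): no sites
  YnoII (CTTT, off=2): starts [31, 77] → cuts [33, 79]
  DwuII (CTTGCG, off=5): starts [45, 53, 61] → cuts [50, 58, 66]

All cut coordinates (distinct, sorted): [13, 27, 33, 50, 58, 66, 73, 79]

Fragment lengths:
  [0,13): 13 bp
  [13,27): 14 bp
  [27,33): 6 bp
  [33,50): 17 bp
  [50,58): 8 bp
  [58,66): 8 bp
  [66,73): 7 bp
  [73,79): 6 bp
  [79,82): 3 bp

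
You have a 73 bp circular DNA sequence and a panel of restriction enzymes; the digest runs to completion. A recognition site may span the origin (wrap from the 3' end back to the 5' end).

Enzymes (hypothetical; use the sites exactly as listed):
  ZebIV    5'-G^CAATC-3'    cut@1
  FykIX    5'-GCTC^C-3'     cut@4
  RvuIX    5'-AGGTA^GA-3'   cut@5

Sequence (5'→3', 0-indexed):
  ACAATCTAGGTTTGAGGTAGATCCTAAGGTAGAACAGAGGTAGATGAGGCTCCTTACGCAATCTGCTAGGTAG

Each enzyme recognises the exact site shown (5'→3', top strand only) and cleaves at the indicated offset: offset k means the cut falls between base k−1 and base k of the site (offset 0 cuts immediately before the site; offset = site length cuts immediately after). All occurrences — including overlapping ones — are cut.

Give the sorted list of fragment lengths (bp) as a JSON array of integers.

[6,10,11,12,14,20]

Site scan:
  ZebIV GCAATC/1: at [57] ⇒ [58]
  FykIX GCTCC/4: at [48] ⇒ [52]
  RvuIX AGGTAGA/5: at [14, 26, 37, 67] ⇒ [19, 31, 42, 72]

All cut coordinates (distinct, sorted): [19, 31, 42, 52, 58, 72]

Fragments:
  19→31: 12 bp
  31→42: 11 bp
  42→52: 10 bp
  52→58: 6 bp
  58→72: 14 bp
  72→19 (wrap): 73-72+19 = 20 bp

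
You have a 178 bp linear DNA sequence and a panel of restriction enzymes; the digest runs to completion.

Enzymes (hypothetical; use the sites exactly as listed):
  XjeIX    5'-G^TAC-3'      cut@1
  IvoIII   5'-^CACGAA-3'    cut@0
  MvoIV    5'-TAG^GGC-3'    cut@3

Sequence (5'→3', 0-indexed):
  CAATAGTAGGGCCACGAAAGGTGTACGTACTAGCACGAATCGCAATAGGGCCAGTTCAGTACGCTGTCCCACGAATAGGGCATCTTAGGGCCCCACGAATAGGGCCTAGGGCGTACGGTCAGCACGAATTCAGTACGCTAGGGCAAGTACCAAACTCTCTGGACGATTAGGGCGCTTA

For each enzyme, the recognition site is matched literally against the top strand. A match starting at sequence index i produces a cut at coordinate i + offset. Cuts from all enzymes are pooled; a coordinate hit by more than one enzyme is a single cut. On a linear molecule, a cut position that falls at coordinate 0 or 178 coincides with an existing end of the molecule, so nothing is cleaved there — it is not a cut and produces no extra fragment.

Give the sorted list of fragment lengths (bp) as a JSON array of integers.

[3,4,4,5,6,6,7,8,8,9,9,9,9,10,10,11,11,11,15,23]

Site scan:
  XjeIX (GTAC, off=1): starts [22, 26, 58, 112, 132, 146] → cuts [23, 27, 59, 113, 133, 147]
  IvoIII (CACGAA, off=0): starts [12, 33, 69, 93, 122] → cuts [12, 33, 69, 93, 122]
  MvoIV (TAGGGC, off=3): starts [6, 45, 75, 85, 99, 106, 138, 167] → cuts [9, 48, 78, 88, 102, 109, 141, 170]

Pooled cuts: [9, 12, 23, 27, 33, 48, 59, 69, 78, 88, 93, 102, 109, 113, 122, 133, 141, 147, 170]

Fragment lengths:
  [0,9): 9 bp
  [9,12): 3 bp
  [12,23): 11 bp
  [23,27): 4 bp
  [27,33): 6 bp
  [33,48): 15 bp
  [48,59): 11 bp
  [59,69): 10 bp
  [69,78): 9 bp
  [78,88): 10 bp
  [88,93): 5 bp
  [93,102): 9 bp
  [102,109): 7 bp
  [109,113): 4 bp
  [113,122): 9 bp
  [122,133): 11 bp
  [133,141): 8 bp
  [141,147): 6 bp
  [147,170): 23 bp
  [170,178): 8 bp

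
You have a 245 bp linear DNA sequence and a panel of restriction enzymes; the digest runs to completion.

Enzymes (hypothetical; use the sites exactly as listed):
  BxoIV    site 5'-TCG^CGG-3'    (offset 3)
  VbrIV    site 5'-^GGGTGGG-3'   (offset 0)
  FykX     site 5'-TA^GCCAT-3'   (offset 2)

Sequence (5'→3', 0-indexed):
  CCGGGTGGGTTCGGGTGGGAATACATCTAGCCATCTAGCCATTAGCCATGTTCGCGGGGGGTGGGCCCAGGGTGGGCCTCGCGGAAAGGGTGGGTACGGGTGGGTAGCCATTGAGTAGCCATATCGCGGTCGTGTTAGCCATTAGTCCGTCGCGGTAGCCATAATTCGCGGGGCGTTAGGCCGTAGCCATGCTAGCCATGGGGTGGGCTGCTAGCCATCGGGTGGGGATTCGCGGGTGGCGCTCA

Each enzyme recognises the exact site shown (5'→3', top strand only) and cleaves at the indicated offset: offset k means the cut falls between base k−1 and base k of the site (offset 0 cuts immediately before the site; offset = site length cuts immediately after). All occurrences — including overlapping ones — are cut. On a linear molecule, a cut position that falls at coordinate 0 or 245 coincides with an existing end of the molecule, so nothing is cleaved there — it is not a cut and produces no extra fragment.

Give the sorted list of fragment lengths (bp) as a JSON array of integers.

Site scan:
  BxoIV TCGCGG/3: at [51, 78, 123, 149, 165, 229] ⇒ [54, 81, 126, 152, 168, 232]
  VbrIV GGGTGGG/0: at [2, 12, 58, 69, 87, 97, 200, 219] ⇒ [2, 12, 58, 69, 87, 97, 200, 219]
  FykX TAGCCAT/2: at [27, 35, 42, 104, 115, 135, 155, 183, 192, 211] ⇒ [29, 37, 44, 106, 117, 137, 157, 185, 194, 213]

All cut coordinates (distinct, sorted): [2, 12, 29, 37, 44, 54, 58, 69, 81, 87, 97, 106, 117, 126, 137, 152, 157, 168, 185, 194, 200, 213, 219, 232]

Fragments:
  [0,2): 2 bp
  [2,12): 10 bp
  [12,29): 17 bp
  [29,37): 8 bp
  [37,44): 7 bp
  [44,54): 10 bp
  [54,58): 4 bp
  [58,69): 11 bp
  [69,81): 12 bp
  [81,87): 6 bp
  [87,97): 10 bp
  [97,106): 9 bp
  [106,117): 11 bp
  [117,126): 9 bp
  [126,137): 11 bp
  [137,152): 15 bp
  [152,157): 5 bp
  [157,168): 11 bp
  [168,185): 17 bp
  [185,194): 9 bp
  [194,200): 6 bp
  [200,213): 13 bp
  [213,219): 6 bp
  [219,232): 13 bp
  [232,245): 13 bp

[2,4,5,6,6,6,7,8,9,9,9,10,10,10,11,11,11,11,12,13,13,13,15,17,17]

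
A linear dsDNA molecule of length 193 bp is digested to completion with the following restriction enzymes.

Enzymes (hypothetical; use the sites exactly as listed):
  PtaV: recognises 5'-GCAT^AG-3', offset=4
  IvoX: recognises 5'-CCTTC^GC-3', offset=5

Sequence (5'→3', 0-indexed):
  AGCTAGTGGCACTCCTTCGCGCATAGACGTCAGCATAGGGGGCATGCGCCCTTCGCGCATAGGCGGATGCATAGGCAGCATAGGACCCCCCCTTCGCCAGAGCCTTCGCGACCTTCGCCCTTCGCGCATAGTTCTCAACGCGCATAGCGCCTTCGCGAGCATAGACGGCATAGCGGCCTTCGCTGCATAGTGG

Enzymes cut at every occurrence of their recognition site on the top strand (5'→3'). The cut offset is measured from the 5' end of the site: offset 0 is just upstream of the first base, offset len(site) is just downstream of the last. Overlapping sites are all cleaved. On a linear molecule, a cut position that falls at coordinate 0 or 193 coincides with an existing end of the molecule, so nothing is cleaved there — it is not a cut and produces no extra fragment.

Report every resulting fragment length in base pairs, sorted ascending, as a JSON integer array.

Site scan:
  PtaV (GCATAG, off=4): starts [20, 32, 56, 68, 77, 125, 141, 158, 167, 184] → cuts [24, 36, 60, 72, 81, 129, 145, 162, 171, 188]
  IvoX (CCTTCGC, off=5): starts [13, 49, 90, 102, 111, 118, 149, 176] → cuts [18, 54, 95, 107, 116, 123, 154, 181]

Pooled cuts: [18, 24, 36, 54, 60, 72, 81, 95, 107, 116, 123, 129, 145, 154, 162, 171, 181, 188]

Fragment lengths:
  [0,18): 18 bp
  [18,24): 6 bp
  [24,36): 12 bp
  [36,54): 18 bp
  [54,60): 6 bp
  [60,72): 12 bp
  [72,81): 9 bp
  [81,95): 14 bp
  [95,107): 12 bp
  [107,116): 9 bp
  [116,123): 7 bp
  [123,129): 6 bp
  [129,145): 16 bp
  [145,154): 9 bp
  [154,162): 8 bp
  [162,171): 9 bp
  [171,181): 10 bp
  [181,188): 7 bp
  [188,193): 5 bp

[5,6,6,6,7,7,8,9,9,9,9,10,12,12,12,14,16,18,18]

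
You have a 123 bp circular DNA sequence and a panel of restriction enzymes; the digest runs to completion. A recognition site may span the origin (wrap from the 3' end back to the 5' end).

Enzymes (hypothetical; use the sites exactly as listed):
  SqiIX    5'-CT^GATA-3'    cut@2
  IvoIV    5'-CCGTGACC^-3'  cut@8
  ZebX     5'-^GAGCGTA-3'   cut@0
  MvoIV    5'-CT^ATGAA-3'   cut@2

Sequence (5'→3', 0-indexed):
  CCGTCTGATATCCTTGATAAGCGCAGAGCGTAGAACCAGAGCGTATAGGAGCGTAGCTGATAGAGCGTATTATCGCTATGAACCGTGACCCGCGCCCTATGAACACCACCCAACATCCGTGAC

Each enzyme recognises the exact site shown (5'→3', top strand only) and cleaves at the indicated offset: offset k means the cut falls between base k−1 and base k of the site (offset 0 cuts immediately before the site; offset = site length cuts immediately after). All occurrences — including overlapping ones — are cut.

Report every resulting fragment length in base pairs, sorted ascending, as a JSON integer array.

Scan for sites:
  SqiIX (CTGATA, off=2): starts [4, 56] → cuts [6, 58]
  IvoIV (CCGTGACC, off=8): starts [82, 116] → cuts [1, 90]
  ZebX (GAGCGTA, off=0): starts [25, 38, 48, 62] → cuts [25, 38, 48, 62]
  MvoIV (CTATGAA, off=2): starts [75, 96] → cuts [77, 98]

Pooled cuts: [1, 6, 25, 38, 48, 58, 62, 77, 90, 98]

Fragments:
  1→6: 5 bp
  6→25: 19 bp
  25→38: 13 bp
  38→48: 10 bp
  48→58: 10 bp
  58→62: 4 bp
  62→77: 15 bp
  77→90: 13 bp
  90→98: 8 bp
  98→1 (wrap): 123-98+1 = 26 bp

[4,5,8,10,10,13,13,15,19,26]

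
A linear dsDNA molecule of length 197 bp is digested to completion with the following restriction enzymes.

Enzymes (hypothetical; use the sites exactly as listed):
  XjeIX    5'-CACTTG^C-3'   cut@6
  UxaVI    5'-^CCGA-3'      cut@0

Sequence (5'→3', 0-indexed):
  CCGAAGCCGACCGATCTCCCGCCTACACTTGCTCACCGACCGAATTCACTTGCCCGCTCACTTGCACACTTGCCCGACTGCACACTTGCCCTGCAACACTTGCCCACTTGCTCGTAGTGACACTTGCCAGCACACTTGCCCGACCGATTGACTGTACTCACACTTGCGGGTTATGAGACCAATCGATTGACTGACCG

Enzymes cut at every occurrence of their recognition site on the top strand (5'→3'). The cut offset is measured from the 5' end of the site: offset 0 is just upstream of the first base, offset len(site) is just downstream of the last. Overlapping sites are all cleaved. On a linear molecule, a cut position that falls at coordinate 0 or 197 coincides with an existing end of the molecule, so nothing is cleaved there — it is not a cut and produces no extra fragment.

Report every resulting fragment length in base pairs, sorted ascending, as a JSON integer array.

[1,1,4,4,4,4,6,8,8,12,12,13,14,15,16,21,23,31]

Site scan:
  XjeIX CACTTGC/6: at [25, 46, 58, 66, 82, 96, 104, 120, 132, 160] ⇒ [31, 52, 64, 72, 88, 102, 110, 126, 138, 166]
  UxaVI CCGA/0: at [0, 6, 10, 35, 39, 73, 139, 143] ⇒ [6, 10, 35, 39, 73, 139, 143] (position 0 is a terminus of the linear molecule — no cut)

Pooled cuts: [6, 10, 31, 35, 39, 52, 64, 72, 73, 88, 102, 110, 126, 138, 139, 143, 166]

Fragments:
  [0,6): 6 bp
  [6,10): 4 bp
  [10,31): 21 bp
  [31,35): 4 bp
  [35,39): 4 bp
  [39,52): 13 bp
  [52,64): 12 bp
  [64,72): 8 bp
  [72,73): 1 bp
  [73,88): 15 bp
  [88,102): 14 bp
  [102,110): 8 bp
  [110,126): 16 bp
  [126,138): 12 bp
  [138,139): 1 bp
  [139,143): 4 bp
  [143,166): 23 bp
  [166,197): 31 bp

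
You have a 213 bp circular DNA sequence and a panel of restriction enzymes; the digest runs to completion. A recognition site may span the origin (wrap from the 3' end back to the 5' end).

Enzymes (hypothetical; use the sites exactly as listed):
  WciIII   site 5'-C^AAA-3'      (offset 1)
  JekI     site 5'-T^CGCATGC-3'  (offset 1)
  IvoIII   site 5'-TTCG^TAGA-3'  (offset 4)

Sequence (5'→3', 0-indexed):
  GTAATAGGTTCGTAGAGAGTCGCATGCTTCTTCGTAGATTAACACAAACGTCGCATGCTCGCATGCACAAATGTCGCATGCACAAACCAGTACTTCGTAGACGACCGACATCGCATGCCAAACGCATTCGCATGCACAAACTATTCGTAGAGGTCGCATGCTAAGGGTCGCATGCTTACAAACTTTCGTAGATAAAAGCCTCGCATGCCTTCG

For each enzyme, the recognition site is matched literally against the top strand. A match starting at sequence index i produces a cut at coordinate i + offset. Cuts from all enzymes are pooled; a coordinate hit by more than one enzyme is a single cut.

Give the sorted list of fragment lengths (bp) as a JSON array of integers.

[6,6,7,8,8,8,9,9,9,9,9,10,11,11,13,14,14,14,14,24]

Scan for sites:
  WciIII (CAAA, off=1): starts [44, 67, 82, 118, 136, 178] → cuts [45, 68, 83, 119, 137, 179]
  JekI (TCGCATGC, off=1): starts [19, 50, 58, 73, 110, 127, 153, 167, 200] → cuts [20, 51, 59, 74, 111, 128, 154, 168, 201]
  IvoIII (TTCGTAGA, off=4): starts [8, 30, 93, 143, 184] → cuts [12, 34, 97, 147, 188]

Pooled cuts: [12, 20, 34, 45, 51, 59, 68, 74, 83, 97, 111, 119, 128, 137, 147, 154, 168, 179, 188, 201]

Fragment lengths:
  12→20: 8 bp
  20→34: 14 bp
  34→45: 11 bp
  45→51: 6 bp
  51→59: 8 bp
  59→68: 9 bp
  68→74: 6 bp
  74→83: 9 bp
  83→97: 14 bp
  97→111: 14 bp
  111→119: 8 bp
  119→128: 9 bp
  128→137: 9 bp
  137→147: 10 bp
  147→154: 7 bp
  154→168: 14 bp
  168→179: 11 bp
  179→188: 9 bp
  188→201: 13 bp
  201→12 (wrap): 213-201+12 = 24 bp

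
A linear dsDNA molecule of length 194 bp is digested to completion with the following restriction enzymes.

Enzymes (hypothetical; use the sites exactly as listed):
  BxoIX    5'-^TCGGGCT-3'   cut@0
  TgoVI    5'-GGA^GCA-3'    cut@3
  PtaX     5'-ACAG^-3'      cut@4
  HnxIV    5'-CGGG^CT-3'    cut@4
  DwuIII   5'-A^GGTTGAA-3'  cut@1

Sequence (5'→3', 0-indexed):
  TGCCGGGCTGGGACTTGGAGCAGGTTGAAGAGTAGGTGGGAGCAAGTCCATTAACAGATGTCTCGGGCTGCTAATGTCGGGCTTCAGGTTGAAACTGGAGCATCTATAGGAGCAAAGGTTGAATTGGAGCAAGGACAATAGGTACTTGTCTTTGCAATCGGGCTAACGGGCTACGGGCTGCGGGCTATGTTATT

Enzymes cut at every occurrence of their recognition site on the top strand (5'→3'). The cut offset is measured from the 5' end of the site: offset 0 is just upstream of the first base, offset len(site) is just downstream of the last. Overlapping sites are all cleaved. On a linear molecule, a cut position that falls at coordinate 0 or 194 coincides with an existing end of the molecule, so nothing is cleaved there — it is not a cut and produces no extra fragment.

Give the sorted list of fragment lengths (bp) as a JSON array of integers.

[3,5,5,5,5,5,5,7,7,7,8,9,10,12,12,12,13,16,19,29]

Site scan:
  BxoIX TCGGGCT/0: at [62, 76, 157] ⇒ [62, 76, 157]
  TgoVI GGAGCA/3: at [16, 38, 96, 108, 125] ⇒ [19, 41, 99, 111, 128]
  PtaX ACAG/4: at [53] ⇒ [57]
  HnxIV CGGGCT/4: at [3, 63, 77, 158, 166, 173, 180] ⇒ [7, 67, 81, 162, 170, 177, 184]
  DwuIII AGGTTGAA/1: at [21, 85, 115] ⇒ [22, 86, 116]

Pooled cuts: [7, 19, 22, 41, 57, 62, 67, 76, 81, 86, 99, 111, 116, 128, 157, 162, 170, 177, 184]

Fragments:
  [0,7): 7 bp
  [7,19): 12 bp
  [19,22): 3 bp
  [22,41): 19 bp
  [41,57): 16 bp
  [57,62): 5 bp
  [62,67): 5 bp
  [67,76): 9 bp
  [76,81): 5 bp
  [81,86): 5 bp
  [86,99): 13 bp
  [99,111): 12 bp
  [111,116): 5 bp
  [116,128): 12 bp
  [128,157): 29 bp
  [157,162): 5 bp
  [162,170): 8 bp
  [170,177): 7 bp
  [177,184): 7 bp
  [184,194): 10 bp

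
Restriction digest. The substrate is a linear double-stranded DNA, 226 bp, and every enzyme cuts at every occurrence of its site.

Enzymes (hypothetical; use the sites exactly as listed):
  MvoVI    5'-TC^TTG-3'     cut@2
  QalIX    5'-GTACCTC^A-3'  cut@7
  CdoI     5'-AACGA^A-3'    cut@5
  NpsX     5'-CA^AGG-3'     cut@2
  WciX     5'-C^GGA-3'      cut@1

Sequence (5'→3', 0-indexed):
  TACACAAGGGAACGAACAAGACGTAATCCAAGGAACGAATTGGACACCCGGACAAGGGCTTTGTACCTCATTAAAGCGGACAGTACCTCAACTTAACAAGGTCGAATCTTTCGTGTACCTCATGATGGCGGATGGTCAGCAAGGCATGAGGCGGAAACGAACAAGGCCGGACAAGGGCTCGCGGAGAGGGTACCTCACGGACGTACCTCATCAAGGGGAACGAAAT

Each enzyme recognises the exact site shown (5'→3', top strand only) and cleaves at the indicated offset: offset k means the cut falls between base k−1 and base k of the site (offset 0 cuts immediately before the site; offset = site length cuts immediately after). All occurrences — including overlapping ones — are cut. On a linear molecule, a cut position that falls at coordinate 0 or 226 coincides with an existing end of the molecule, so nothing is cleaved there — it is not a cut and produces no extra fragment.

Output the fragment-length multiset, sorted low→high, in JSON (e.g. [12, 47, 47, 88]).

[2,3,3,4,5,5,5,6,8,8,8,8,9,9,9,10,11,11,11,12,12,14,15,15,23]

Site scan:
  MvoVI (TCTTG, off=2): no sites
  QalIX GTACCTCA/7: at [62, 82, 114, 189, 202] ⇒ [69, 89, 121, 196, 209]
  CdoI AACGAA/5: at [10, 33, 155, 218] ⇒ [15, 38, 160, 223]
  NpsX CAAGG/2: at [4, 28, 52, 96, 139, 161, 171, 211] ⇒ [6, 30, 54, 98, 141, 163, 173, 213]
  WciX CGGA/1: at [48, 76, 128, 151, 167, 181, 197] ⇒ [49, 77, 129, 152, 168, 182, 198]

Pooled cuts: [6, 15, 30, 38, 49, 54, 69, 77, 89, 98, 121, 129, 141, 152, 160, 163, 168, 173, 182, 196, 198, 209, 213, 223]

Fragment lengths:
  [0,6): 6 bp
  [6,15): 9 bp
  [15,30): 15 bp
  [30,38): 8 bp
  [38,49): 11 bp
  [49,54): 5 bp
  [54,69): 15 bp
  [69,77): 8 bp
  [77,89): 12 bp
  [89,98): 9 bp
  [98,121): 23 bp
  [121,129): 8 bp
  [129,141): 12 bp
  [141,152): 11 bp
  [152,160): 8 bp
  [160,163): 3 bp
  [163,168): 5 bp
  [168,173): 5 bp
  [173,182): 9 bp
  [182,196): 14 bp
  [196,198): 2 bp
  [198,209): 11 bp
  [209,213): 4 bp
  [213,223): 10 bp
  [223,226): 3 bp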